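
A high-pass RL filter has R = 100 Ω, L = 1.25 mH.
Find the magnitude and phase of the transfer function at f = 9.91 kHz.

Step 1 — Angular frequency: ω = 2π·9910 = 6.227e+04 rad/s.
Step 2 — Transfer function: H(jω) = jωL/(R + jωL).
Step 3 — Numerator jωL = j·77.83; denominator R + jωL = 100 + j77.83.
Step 4 — H = 0.3773 + j0.4847.
Step 5 — Magnitude: |H| = 0.6142 (-4.2 dB); phase: φ = 52.1°.

|H| = 0.6142 (-4.2 dB), φ = 52.1°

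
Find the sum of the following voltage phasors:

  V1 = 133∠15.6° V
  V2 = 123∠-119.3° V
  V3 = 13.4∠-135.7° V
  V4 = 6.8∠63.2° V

Step 1 — Convert each phasor to rectangular form:
  V1 = 133·(cos(15.6°) + j·sin(15.6°)) = 128.1 + j35.77 V
  V2 = 123·(cos(-119.3°) + j·sin(-119.3°)) = -60.19 - j107.3 V
  V3 = 13.4·(cos(-135.7°) + j·sin(-135.7°)) = -9.59 - j9.359 V
  V4 = 6.8·(cos(63.2°) + j·sin(63.2°)) = 3.066 + j6.07 V
Step 2 — Sum components: V_total = 61.38 - j74.79 V.
Step 3 — Convert to polar: |V_total| = 96.75 V, ∠V_total = -50.6°.

V_total = 96.75∠-50.6° V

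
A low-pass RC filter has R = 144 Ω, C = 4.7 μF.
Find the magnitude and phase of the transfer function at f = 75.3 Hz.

Step 1 — Angular frequency: ω = 2π·75.3 = 473.1 rad/s.
Step 2 — Transfer function: H(jω) = 1/(1 + jωRC).
Step 3 — Denominator: 1 + jωRC = 1 + j·473.1·144·4.7e-06 = 1 + j0.3202.
Step 4 — H = 0.907 - j0.2904.
Step 5 — Magnitude: |H| = 0.9524 (-0.4 dB); phase: φ = -17.8°.

|H| = 0.9524 (-0.4 dB), φ = -17.8°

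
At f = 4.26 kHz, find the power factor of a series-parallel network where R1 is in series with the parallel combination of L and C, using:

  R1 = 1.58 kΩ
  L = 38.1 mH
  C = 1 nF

Step 1 — Angular frequency: ω = 2π·f = 2π·4260 = 2.677e+04 rad/s.
Step 2 — Component impedances:
  R1: Z = R = 1580 Ω
  L: Z = jωL = j·2.677e+04·0.0381 = 0 + j1020 Ω
  C: Z = 1/(jωC) = -j/(ω·C) = 0 - j3.736e+04 Ω
Step 3 — Parallel branch: L || C = 1/(1/L + 1/C) = 0 + j1048 Ω.
Step 4 — Series with R1: Z_total = R1 + (L || C) = 1580 + j1048 Ω = 1896∠33.6° Ω.
Step 5 — Power factor: PF = cos(φ) = Re(Z)/|Z| = 1580/1896.2 = 0.8332.
Step 6 — Type: Im(Z) = 1048 ⇒ lagging (phase φ = 33.6°).

PF = 0.8332 (lagging, φ = 33.6°)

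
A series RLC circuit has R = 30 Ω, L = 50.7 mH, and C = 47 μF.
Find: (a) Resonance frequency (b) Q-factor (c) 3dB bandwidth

Step 1 — Resonance: ω₀ = 1/√(LC) = 1/√(0.0507·4.7e-05) = 647.8 rad/s.
Step 2 — f₀ = ω₀/(2π) = 103.1 Hz.
Step 3 — Series Q: Q = ω₀L/R = 647.8·0.0507/30 = 1.095.
Step 4 — Bandwidth: Δω = ω₀/Q = 591.7 rad/s; BW = Δω/(2π) = 94.17 Hz.

(a) f₀ = 103.1 Hz  (b) Q = 1.095  (c) BW = 94.17 Hz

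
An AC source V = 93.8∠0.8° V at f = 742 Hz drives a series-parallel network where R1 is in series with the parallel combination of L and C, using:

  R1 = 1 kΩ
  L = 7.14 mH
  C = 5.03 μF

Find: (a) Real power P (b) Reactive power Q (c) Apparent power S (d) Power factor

Step 1 — Angular frequency: ω = 2π·f = 2π·742 = 4662 rad/s.
Step 2 — Component impedances:
  R1: Z = R = 1000 Ω
  L: Z = jωL = j·4662·0.00714 = 0 + j33.29 Ω
  C: Z = 1/(jωC) = -j/(ω·C) = 0 - j42.64 Ω
Step 3 — Parallel branch: L || C = 1/(1/L + 1/C) = 0 + j151.7 Ω.
Step 4 — Series with R1: Z_total = R1 + (L || C) = 1000 + j151.7 Ω = 1011∠8.6° Ω.
Step 5 — Source phasor: V = 93.8∠0.8° V = 93.79 + j1.31 V.
Step 6 — Current: I = V / Z = 0.09187 - j0.01263 A = 0.09274∠-7.8° A.
Step 7 — Complex power: S = V·I* = 8.6 + j1.305 VA.
Step 8 — Real power: P = Re(S) = 8.6 W.
Step 9 — Reactive power: Q = Im(S) = 1.305 VAR.
Step 10 — Apparent power: |S| = 8.699 VA.
Step 11 — Power factor: PF = P/|S| = 0.9887 (lagging).

(a) P = 8.6 W  (b) Q = 1.305 VAR  (c) S = 8.699 VA  (d) PF = 0.9887 (lagging)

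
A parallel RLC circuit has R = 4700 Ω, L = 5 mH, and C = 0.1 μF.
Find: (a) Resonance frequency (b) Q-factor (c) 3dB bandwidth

Step 1 — Resonance: ω₀ = 1/√(LC) = 1/√(0.005·1e-07) = 4.472e+04 rad/s.
Step 2 — f₀ = ω₀/(2π) = 7118 Hz.
Step 3 — Parallel Q: Q = R/(ω₀L) = 4700/(4.472e+04·0.005) = 21.02.
Step 4 — Bandwidth: Δω = ω₀/Q = 2128 rad/s; BW = Δω/(2π) = 338.6 Hz.

(a) f₀ = 7118 Hz  (b) Q = 21.02  (c) BW = 338.6 Hz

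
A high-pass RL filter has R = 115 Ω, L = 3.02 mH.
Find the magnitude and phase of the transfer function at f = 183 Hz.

Step 1 — Angular frequency: ω = 2π·183 = 1150 rad/s.
Step 2 — Transfer function: H(jω) = jωL/(R + jωL).
Step 3 — Numerator jωL = j·3.472; denominator R + jωL = 115 + j3.472.
Step 4 — H = 0.0009109 + j0.03017.
Step 5 — Magnitude: |H| = 0.03018 (-30.4 dB); phase: φ = 88.3°.

|H| = 0.03018 (-30.4 dB), φ = 88.3°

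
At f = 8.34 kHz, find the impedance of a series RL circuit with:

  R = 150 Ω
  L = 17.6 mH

Step 1 — Angular frequency: ω = 2π·f = 2π·8340 = 5.24e+04 rad/s.
Step 2 — Component impedances:
  R: Z = R = 150 Ω
  L: Z = jωL = j·5.24e+04·0.0176 = 0 + j922.3 Ω
Step 3 — Series combination: Z_total = R + L = 150 + j922.3 Ω = 934.4∠80.8° Ω.

Z = 150 + j922.3 Ω = 934.4∠80.8° Ω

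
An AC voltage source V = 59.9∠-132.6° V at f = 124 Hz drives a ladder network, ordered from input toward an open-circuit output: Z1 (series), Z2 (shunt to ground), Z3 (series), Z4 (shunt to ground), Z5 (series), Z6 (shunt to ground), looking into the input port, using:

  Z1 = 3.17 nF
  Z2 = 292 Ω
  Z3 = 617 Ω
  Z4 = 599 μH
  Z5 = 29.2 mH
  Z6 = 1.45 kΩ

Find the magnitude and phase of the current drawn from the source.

Step 1 — Angular frequency: ω = 2π·f = 2π·124 = 779.1 rad/s.
Step 2 — Component impedances:
  Z1: Z = 1/(jωC) = -j/(ω·C) = 0 - j4.049e+05 Ω
  Z2: Z = R = 292 Ω
  Z3: Z = R = 617 Ω
  Z4: Z = jωL = j·779.1·0.000599 = 0 + j0.4667 Ω
  Z5: Z = jωL = j·779.1·0.0292 = 0 + j22.75 Ω
  Z6: Z = R = 1450 Ω
Step 3 — Ladder network (open output): work backward from the far end, alternating series and parallel combinations. Z_in = 198.2 - j4.049e+05 Ω = 4.049e+05∠-90.0° Ω.
Step 4 — Source phasor: V = 59.9∠-132.6° V = -40.54 - j44.09 V.
Step 5 — Ohm's law: I = V / Z_total = (-40.54 - j44.09) / (198.2 - j4.049e+05) = 0.0001088 - j0.0001002 A.
Step 6 — Convert to polar: |I| = 0.0001479 A, ∠I = -42.6°.

I = 0.0001479∠-42.6° A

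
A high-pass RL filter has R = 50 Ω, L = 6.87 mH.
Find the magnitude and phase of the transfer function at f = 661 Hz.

Step 1 — Angular frequency: ω = 2π·661 = 4153 rad/s.
Step 2 — Transfer function: H(jω) = jωL/(R + jωL).
Step 3 — Numerator jωL = j·28.53; denominator R + jωL = 50 + j28.53.
Step 4 — H = 0.2456 + j0.4305.
Step 5 — Magnitude: |H| = 0.4956 (-6.1 dB); phase: φ = 60.3°.

|H| = 0.4956 (-6.1 dB), φ = 60.3°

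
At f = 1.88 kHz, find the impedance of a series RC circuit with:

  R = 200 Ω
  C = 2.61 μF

Step 1 — Angular frequency: ω = 2π·f = 2π·1880 = 1.181e+04 rad/s.
Step 2 — Component impedances:
  R: Z = R = 200 Ω
  C: Z = 1/(jωC) = -j/(ω·C) = 0 - j32.44 Ω
Step 3 — Series combination: Z_total = R + C = 200 - j32.44 Ω = 202.6∠-9.2° Ω.

Z = 200 - j32.44 Ω = 202.6∠-9.2° Ω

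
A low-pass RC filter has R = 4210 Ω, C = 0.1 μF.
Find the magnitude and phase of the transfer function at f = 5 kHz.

Step 1 — Angular frequency: ω = 2π·5000 = 3.142e+04 rad/s.
Step 2 — Transfer function: H(jω) = 1/(1 + jωRC).
Step 3 — Denominator: 1 + jωRC = 1 + j·3.142e+04·4210·1e-07 = 1 + j13.23.
Step 4 — H = 0.005684 - j0.07518.
Step 5 — Magnitude: |H| = 0.07539 (-22.5 dB); phase: φ = -85.7°.

|H| = 0.07539 (-22.5 dB), φ = -85.7°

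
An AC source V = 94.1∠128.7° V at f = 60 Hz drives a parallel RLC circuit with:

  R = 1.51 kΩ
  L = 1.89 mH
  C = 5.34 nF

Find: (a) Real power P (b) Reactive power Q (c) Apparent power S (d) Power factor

Step 1 — Angular frequency: ω = 2π·f = 2π·60 = 377 rad/s.
Step 2 — Component impedances:
  R: Z = R = 1510 Ω
  L: Z = jωL = j·377·0.00189 = 0 + j0.7125 Ω
  C: Z = 1/(jωC) = -j/(ω·C) = 0 - j4.967e+05 Ω
Step 3 — Parallel combination: 1/Z_total = 1/R + 1/L + 1/C; Z_total = 0.0003362 + j0.7125 Ω = 0.7125∠90.0° Ω.
Step 4 — Source phasor: V = 94.1∠128.7° V = -58.84 + j73.44 V.
Step 5 — Current: I = V / Z = 103 + j82.62 A = 132.1∠38.7° A.
Step 6 — Complex power: S = V·I* = 5.864 + j1.243e+04 VA.
Step 7 — Real power: P = Re(S) = 5.864 W.
Step 8 — Reactive power: Q = Im(S) = 1.243e+04 VAR.
Step 9 — Apparent power: |S| = 1.243e+04 VA.
Step 10 — Power factor: PF = P/|S| = 0.0004719 (lagging).

(a) P = 5.864 W  (b) Q = 1.243e+04 VAR  (c) S = 1.243e+04 VA  (d) PF = 0.0004719 (lagging)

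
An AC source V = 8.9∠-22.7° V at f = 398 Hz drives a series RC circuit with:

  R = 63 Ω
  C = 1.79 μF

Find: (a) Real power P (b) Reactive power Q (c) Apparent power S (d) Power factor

Step 1 — Angular frequency: ω = 2π·f = 2π·398 = 2501 rad/s.
Step 2 — Component impedances:
  R: Z = R = 63 Ω
  C: Z = 1/(jωC) = -j/(ω·C) = 0 - j223.4 Ω
Step 3 — Series combination: Z_total = R + C = 63 - j223.4 Ω = 232.1∠-74.3° Ω.
Step 4 — Source phasor: V = 8.9∠-22.7° V = 8.211 - j3.435 V.
Step 5 — Current: I = V / Z = 0.02384 + j0.03003 A = 0.03834∠51.6° A.
Step 6 — Complex power: S = V·I* = 0.09262 - j0.3284 VA.
Step 7 — Real power: P = Re(S) = 0.09262 W.
Step 8 — Reactive power: Q = Im(S) = -0.3284 VAR.
Step 9 — Apparent power: |S| = 0.3413 VA.
Step 10 — Power factor: PF = P/|S| = 0.2714 (leading).

(a) P = 0.09262 W  (b) Q = -0.3284 VAR  (c) S = 0.3413 VA  (d) PF = 0.2714 (leading)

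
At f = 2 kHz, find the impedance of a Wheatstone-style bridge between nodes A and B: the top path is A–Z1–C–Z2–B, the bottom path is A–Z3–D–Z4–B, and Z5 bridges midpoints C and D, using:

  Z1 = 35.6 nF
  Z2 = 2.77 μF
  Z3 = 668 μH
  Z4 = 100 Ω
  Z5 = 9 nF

Step 1 — Angular frequency: ω = 2π·f = 2π·2000 = 1.257e+04 rad/s.
Step 2 — Component impedances:
  Z1: Z = 1/(jωC) = -j/(ω·C) = 0 - j2235 Ω
  Z2: Z = 1/(jωC) = -j/(ω·C) = 0 - j28.73 Ω
  Z3: Z = jωL = j·1.257e+04·0.000668 = 0 + j8.394 Ω
  Z4: Z = R = 100 Ω
  Z5: Z = 1/(jωC) = -j/(ω·C) = 0 - j8842 Ω
Step 3 — Bridge requires nodal analysis (the Z5 bridge couples midpoints C and D, so the two paths cannot be reduced to a simple series/parallel combination). Setting node B to ground and injecting 1 A at node A, the 3-node admittance system at A, C, D solves to V_A = Z_AB = 100.4 + j2.869 Ω = 100.5∠1.6° Ω.

Z = 100.4 + j2.869 Ω = 100.5∠1.6° Ω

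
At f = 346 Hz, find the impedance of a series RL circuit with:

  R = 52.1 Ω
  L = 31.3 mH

Step 1 — Angular frequency: ω = 2π·f = 2π·346 = 2174 rad/s.
Step 2 — Component impedances:
  R: Z = R = 52.1 Ω
  L: Z = jωL = j·2174·0.0313 = 0 + j68.05 Ω
Step 3 — Series combination: Z_total = R + L = 52.1 + j68.05 Ω = 85.7∠52.6° Ω.

Z = 52.1 + j68.05 Ω = 85.7∠52.6° Ω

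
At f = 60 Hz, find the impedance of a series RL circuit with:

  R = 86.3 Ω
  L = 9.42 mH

Step 1 — Angular frequency: ω = 2π·f = 2π·60 = 377 rad/s.
Step 2 — Component impedances:
  R: Z = R = 86.3 Ω
  L: Z = jωL = j·377·0.00942 = 0 + j3.551 Ω
Step 3 — Series combination: Z_total = R + L = 86.3 + j3.551 Ω = 86.37∠2.4° Ω.

Z = 86.3 + j3.551 Ω = 86.37∠2.4° Ω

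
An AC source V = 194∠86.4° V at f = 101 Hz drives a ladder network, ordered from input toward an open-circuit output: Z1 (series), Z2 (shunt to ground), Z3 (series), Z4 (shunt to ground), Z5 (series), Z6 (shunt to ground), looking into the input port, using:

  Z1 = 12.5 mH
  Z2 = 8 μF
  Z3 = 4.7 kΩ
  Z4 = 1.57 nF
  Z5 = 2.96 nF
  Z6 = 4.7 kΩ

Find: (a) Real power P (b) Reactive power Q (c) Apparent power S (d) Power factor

Step 1 — Angular frequency: ω = 2π·f = 2π·101 = 634.6 rad/s.
Step 2 — Component impedances:
  Z1: Z = jωL = j·634.6·0.0125 = 0 + j7.933 Ω
  Z2: Z = 1/(jωC) = -j/(ω·C) = 0 - j197 Ω
  Z3: Z = R = 4700 Ω
  Z4: Z = 1/(jωC) = -j/(ω·C) = 0 - j1.004e+06 Ω
  Z5: Z = 1/(jωC) = -j/(ω·C) = 0 - j5.324e+05 Ω
  Z6: Z = R = 4700 Ω
Step 3 — Ladder network (open output): work backward from the far end, alternating series and parallel combinations. Z_in = 0.002147 - j188.9 Ω = 188.9∠-90.0° Ω.
Step 4 — Source phasor: V = 194∠86.4° V = 12.18 + j193.6 V.
Step 5 — Current: I = V / Z = -1.025 + j0.06449 A = 1.027∠176.4° A.
Step 6 — Complex power: S = V·I* = 0.002264 - j199.2 VA.
Step 7 — Real power: P = Re(S) = 0.002264 W.
Step 8 — Reactive power: Q = Im(S) = -199.2 VAR.
Step 9 — Apparent power: |S| = 199.2 VA.
Step 10 — Power factor: PF = P/|S| = 1.136e-05 (leading).

(a) P = 0.002264 W  (b) Q = -199.2 VAR  (c) S = 199.2 VA  (d) PF = 1.136e-05 (leading)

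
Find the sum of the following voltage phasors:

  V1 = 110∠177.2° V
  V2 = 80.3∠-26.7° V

Step 1 — Convert each phasor to rectangular form:
  V1 = 110·(cos(177.2°) + j·sin(177.2°)) = -109.9 + j5.373 V
  V2 = 80.3·(cos(-26.7°) + j·sin(-26.7°)) = 71.74 - j36.08 V
Step 2 — Sum components: V_total = -38.13 - j30.71 V.
Step 3 — Convert to polar: |V_total| = 48.96 V, ∠V_total = -141.2°.

V_total = 48.96∠-141.2° V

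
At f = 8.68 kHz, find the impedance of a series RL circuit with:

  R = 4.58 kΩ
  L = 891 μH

Step 1 — Angular frequency: ω = 2π·f = 2π·8680 = 5.454e+04 rad/s.
Step 2 — Component impedances:
  R: Z = R = 4580 Ω
  L: Z = jωL = j·5.454e+04·0.000891 = 0 + j48.59 Ω
Step 3 — Series combination: Z_total = R + L = 4580 + j48.59 Ω = 4580∠0.6° Ω.

Z = 4580 + j48.59 Ω = 4580∠0.6° Ω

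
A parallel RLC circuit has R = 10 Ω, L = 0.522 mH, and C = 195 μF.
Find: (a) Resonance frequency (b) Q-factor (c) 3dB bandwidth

Step 1 — Resonance: ω₀ = 1/√(LC) = 1/√(0.000522·0.000195) = 3134 rad/s.
Step 2 — f₀ = ω₀/(2π) = 498.8 Hz.
Step 3 — Parallel Q: Q = R/(ω₀L) = 10/(3134·0.000522) = 6.112.
Step 4 — Bandwidth: Δω = ω₀/Q = 512.8 rad/s; BW = Δω/(2π) = 81.62 Hz.

(a) f₀ = 498.8 Hz  (b) Q = 6.112  (c) BW = 81.62 Hz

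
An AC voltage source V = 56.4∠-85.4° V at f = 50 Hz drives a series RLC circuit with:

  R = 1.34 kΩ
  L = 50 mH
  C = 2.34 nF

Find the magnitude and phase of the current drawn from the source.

Step 1 — Angular frequency: ω = 2π·f = 2π·50 = 314.2 rad/s.
Step 2 — Component impedances:
  R: Z = R = 1340 Ω
  L: Z = jωL = j·314.2·0.05 = 0 + j15.71 Ω
  C: Z = 1/(jωC) = -j/(ω·C) = 0 - j1.36e+06 Ω
Step 3 — Series combination: Z_total = R + L + C = 1340 - j1.36e+06 Ω = 1.36e+06∠-89.9° Ω.
Step 4 — Source phasor: V = 56.4∠-85.4° V = 4.523 - j56.22 V.
Step 5 — Ohm's law: I = V / Z_total = (4.523 - j56.22) / (1340 - j1.36e+06) = 4.133e-05 + j3.284e-06 A.
Step 6 — Convert to polar: |I| = 4.146e-05 A, ∠I = 4.5°.

I = 4.146e-05∠4.5° A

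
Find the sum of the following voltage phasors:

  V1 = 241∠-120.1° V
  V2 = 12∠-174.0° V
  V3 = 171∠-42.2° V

Step 1 — Convert each phasor to rectangular form:
  V1 = 241·(cos(-120.1°) + j·sin(-120.1°)) = -120.9 - j208.5 V
  V2 = 12·(cos(-174.0°) + j·sin(-174.0°)) = -11.93 - j1.254 V
  V3 = 171·(cos(-42.2°) + j·sin(-42.2°)) = 126.7 - j114.9 V
Step 2 — Sum components: V_total = -6.121 - j324.6 V.
Step 3 — Convert to polar: |V_total| = 324.7 V, ∠V_total = -91.1°.

V_total = 324.7∠-91.1° V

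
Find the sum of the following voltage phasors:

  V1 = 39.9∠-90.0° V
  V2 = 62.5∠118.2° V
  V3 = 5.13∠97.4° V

Step 1 — Convert each phasor to rectangular form:
  V1 = 39.9·(cos(-90.0°) + j·sin(-90.0°)) = 0 - j39.9 V
  V2 = 62.5·(cos(118.2°) + j·sin(118.2°)) = -29.53 + j55.08 V
  V3 = 5.13·(cos(97.4°) + j·sin(97.4°)) = -0.6607 + j5.087 V
Step 2 — Sum components: V_total = -30.2 + j20.27 V.
Step 3 — Convert to polar: |V_total| = 36.37 V, ∠V_total = 146.1°.

V_total = 36.37∠146.1° V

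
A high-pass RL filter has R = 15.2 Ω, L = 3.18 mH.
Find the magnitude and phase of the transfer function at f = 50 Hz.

Step 1 — Angular frequency: ω = 2π·50 = 314.2 rad/s.
Step 2 — Transfer function: H(jω) = jωL/(R + jωL).
Step 3 — Numerator jωL = j·0.999; denominator R + jωL = 15.2 + j0.999.
Step 4 — H = 0.004301 + j0.06544.
Step 5 — Magnitude: |H| = 0.06558 (-23.7 dB); phase: φ = 86.2°.

|H| = 0.06558 (-23.7 dB), φ = 86.2°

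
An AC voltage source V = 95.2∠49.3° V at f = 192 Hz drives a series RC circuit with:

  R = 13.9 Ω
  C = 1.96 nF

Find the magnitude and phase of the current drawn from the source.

Step 1 — Angular frequency: ω = 2π·f = 2π·192 = 1206 rad/s.
Step 2 — Component impedances:
  R: Z = R = 13.9 Ω
  C: Z = 1/(jωC) = -j/(ω·C) = 0 - j4.229e+05 Ω
Step 3 — Series combination: Z_total = R + C = 13.9 - j4.229e+05 Ω = 4.229e+05∠-90.0° Ω.
Step 4 — Source phasor: V = 95.2∠49.3° V = 62.08 + j72.17 V.
Step 5 — Ohm's law: I = V / Z_total = (62.08 + j72.17) / (13.9 - j4.229e+05) = -0.0001707 + j0.0001468 A.
Step 6 — Convert to polar: |I| = 0.0002251 A, ∠I = 139.3°.

I = 0.0002251∠139.3° A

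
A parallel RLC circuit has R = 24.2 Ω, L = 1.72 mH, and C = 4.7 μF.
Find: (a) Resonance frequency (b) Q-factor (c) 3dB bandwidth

Step 1 — Resonance: ω₀ = 1/√(LC) = 1/√(0.00172·4.7e-06) = 1.112e+04 rad/s.
Step 2 — f₀ = ω₀/(2π) = 1770 Hz.
Step 3 — Parallel Q: Q = R/(ω₀L) = 24.2/(1.112e+04·0.00172) = 1.265.
Step 4 — Bandwidth: Δω = ω₀/Q = 8792 rad/s; BW = Δω/(2π) = 1399 Hz.

(a) f₀ = 1770 Hz  (b) Q = 1.265  (c) BW = 1399 Hz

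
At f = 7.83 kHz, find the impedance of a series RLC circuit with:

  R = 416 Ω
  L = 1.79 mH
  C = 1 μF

Step 1 — Angular frequency: ω = 2π·f = 2π·7830 = 4.92e+04 rad/s.
Step 2 — Component impedances:
  R: Z = R = 416 Ω
  L: Z = jωL = j·4.92e+04·0.00179 = 0 + j88.06 Ω
  C: Z = 1/(jωC) = -j/(ω·C) = 0 - j20.33 Ω
Step 3 — Series combination: Z_total = R + L + C = 416 + j67.74 Ω = 421.5∠9.2° Ω.

Z = 416 + j67.74 Ω = 421.5∠9.2° Ω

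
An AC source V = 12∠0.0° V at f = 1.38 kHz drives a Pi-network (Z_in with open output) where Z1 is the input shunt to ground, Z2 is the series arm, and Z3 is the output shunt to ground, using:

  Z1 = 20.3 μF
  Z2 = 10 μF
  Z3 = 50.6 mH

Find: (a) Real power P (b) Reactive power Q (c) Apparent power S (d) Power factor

Step 1 — Angular frequency: ω = 2π·f = 2π·1380 = 8671 rad/s.
Step 2 — Component impedances:
  Z1: Z = 1/(jωC) = -j/(ω·C) = 0 - j5.681 Ω
  Z2: Z = 1/(jωC) = -j/(ω·C) = 0 - j11.53 Ω
  Z3: Z = jωL = j·8671·0.0506 = 0 + j438.7 Ω
Step 3 — With open output, the series arm Z2 and the output shunt Z3 appear in series to ground: Z2 + Z3 = 0 + j427.2 Ω.
Step 4 — Parallel with input shunt Z1: Z_in = Z1 || (Z2 + Z3) = 0 - j5.758 Ω = 5.758∠-90.0° Ω.
Step 5 — Source phasor: V = 12∠0.0° V = 12 V.
Step 6 — Current: I = V / Z = 0 + j2.084 A = 2.084∠90.0° A.
Step 7 — Complex power: S = V·I* = 0 - j25.01 VA.
Step 8 — Real power: P = Re(S) = 0 W.
Step 9 — Reactive power: Q = Im(S) = -25.01 VAR.
Step 10 — Apparent power: |S| = 25.01 VA.
Step 11 — Power factor: PF = P/|S| = 0 (leading).

(a) P = 0 W  (b) Q = -25.01 VAR  (c) S = 25.01 VA  (d) PF = 0 (leading)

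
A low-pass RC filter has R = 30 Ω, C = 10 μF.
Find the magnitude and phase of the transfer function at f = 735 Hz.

Step 1 — Angular frequency: ω = 2π·735 = 4618 rad/s.
Step 2 — Transfer function: H(jω) = 1/(1 + jωRC).
Step 3 — Denominator: 1 + jωRC = 1 + j·4618·30·1e-05 = 1 + j1.385.
Step 4 — H = 0.3425 - j0.4746.
Step 5 — Magnitude: |H| = 0.5853 (-4.7 dB); phase: φ = -54.2°.

|H| = 0.5853 (-4.7 dB), φ = -54.2°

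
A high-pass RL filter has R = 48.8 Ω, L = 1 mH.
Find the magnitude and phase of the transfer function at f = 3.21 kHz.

Step 1 — Angular frequency: ω = 2π·3210 = 2.017e+04 rad/s.
Step 2 — Transfer function: H(jω) = jωL/(R + jωL).
Step 3 — Numerator jωL = j·20.17; denominator R + jωL = 48.8 + j20.17.
Step 4 — H = 0.1459 + j0.353.
Step 5 — Magnitude: |H| = 0.382 (-8.4 dB); phase: φ = 67.5°.

|H| = 0.382 (-8.4 dB), φ = 67.5°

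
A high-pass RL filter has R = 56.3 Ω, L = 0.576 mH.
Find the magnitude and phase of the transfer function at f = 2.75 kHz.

Step 1 — Angular frequency: ω = 2π·2750 = 1.728e+04 rad/s.
Step 2 — Transfer function: H(jω) = jωL/(R + jωL).
Step 3 — Numerator jωL = j·9.953; denominator R + jωL = 56.3 + j9.953.
Step 4 — H = 0.0303 + j0.1714.
Step 5 — Magnitude: |H| = 0.1741 (-15.2 dB); phase: φ = 80.0°.

|H| = 0.1741 (-15.2 dB), φ = 80.0°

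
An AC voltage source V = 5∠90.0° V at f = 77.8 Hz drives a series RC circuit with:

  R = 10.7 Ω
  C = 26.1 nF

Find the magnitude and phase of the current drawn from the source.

Step 1 — Angular frequency: ω = 2π·f = 2π·77.8 = 488.8 rad/s.
Step 2 — Component impedances:
  R: Z = R = 10.7 Ω
  C: Z = 1/(jωC) = -j/(ω·C) = 0 - j7.838e+04 Ω
Step 3 — Series combination: Z_total = R + C = 10.7 - j7.838e+04 Ω = 7.838e+04∠-90.0° Ω.
Step 4 — Source phasor: V = 5∠90.0° V = 0 + j5 V.
Step 5 — Ohm's law: I = V / Z_total = (0 + j5) / (10.7 - j7.838e+04) = -6.379e-05 + j8.709e-09 A.
Step 6 — Convert to polar: |I| = 6.379e-05 A, ∠I = 180.0°.

I = 6.379e-05∠180.0° A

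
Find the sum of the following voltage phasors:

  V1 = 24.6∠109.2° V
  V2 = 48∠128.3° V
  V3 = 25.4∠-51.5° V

Step 1 — Convert each phasor to rectangular form:
  V1 = 24.6·(cos(109.2°) + j·sin(109.2°)) = -8.09 + j23.23 V
  V2 = 48·(cos(128.3°) + j·sin(128.3°)) = -29.75 + j37.67 V
  V3 = 25.4·(cos(-51.5°) + j·sin(-51.5°)) = 15.81 - j19.88 V
Step 2 — Sum components: V_total = -22.03 + j41.02 V.
Step 3 — Convert to polar: |V_total| = 46.56 V, ∠V_total = 118.2°.

V_total = 46.56∠118.2° V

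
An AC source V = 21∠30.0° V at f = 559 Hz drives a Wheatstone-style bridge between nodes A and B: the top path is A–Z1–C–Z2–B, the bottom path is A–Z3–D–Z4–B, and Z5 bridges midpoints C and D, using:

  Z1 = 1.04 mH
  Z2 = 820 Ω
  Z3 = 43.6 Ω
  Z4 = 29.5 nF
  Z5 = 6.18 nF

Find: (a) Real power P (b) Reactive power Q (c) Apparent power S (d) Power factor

Step 1 — Angular frequency: ω = 2π·f = 2π·559 = 3512 rad/s.
Step 2 — Component impedances:
  Z1: Z = jωL = j·3512·0.00104 = 0 + j3.653 Ω
  Z2: Z = R = 820 Ω
  Z3: Z = R = 43.6 Ω
  Z4: Z = 1/(jωC) = -j/(ω·C) = 0 - j9651 Ω
  Z5: Z = 1/(jωC) = -j/(ω·C) = 0 - j4.607e+04 Ω
Step 3 — Bridge requires nodal analysis (the Z5 bridge couples midpoints C and D, so the two paths cannot be reduced to a simple series/parallel combination). Setting node B to ground and injecting 1 A at node A, the 3-node admittance system at A, C, D solves to V_A = Z_AB = 814.4 - j65.54 Ω = 817.1∠-4.6° Ω.
Step 4 — Source phasor: V = 21∠30.0° V = 18.19 + j10.5 V.
Step 5 — Current: I = V / Z = 0.02116 + j0.0146 A = 0.0257∠34.6° A.
Step 6 — Complex power: S = V·I* = 0.538 - j0.0433 VA.
Step 7 — Real power: P = Re(S) = 0.538 W.
Step 8 — Reactive power: Q = Im(S) = -0.0433 VAR.
Step 9 — Apparent power: |S| = 0.5397 VA.
Step 10 — Power factor: PF = P/|S| = 0.9968 (leading).

(a) P = 0.538 W  (b) Q = -0.0433 VAR  (c) S = 0.5397 VA  (d) PF = 0.9968 (leading)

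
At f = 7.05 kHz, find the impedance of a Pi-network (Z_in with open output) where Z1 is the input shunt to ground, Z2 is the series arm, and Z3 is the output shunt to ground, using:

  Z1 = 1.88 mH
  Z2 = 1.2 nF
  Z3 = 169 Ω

Step 1 — Angular frequency: ω = 2π·f = 2π·7050 = 4.43e+04 rad/s.
Step 2 — Component impedances:
  Z1: Z = jωL = j·4.43e+04·0.00188 = 0 + j83.28 Ω
  Z2: Z = 1/(jωC) = -j/(ω·C) = 0 - j1.881e+04 Ω
  Z3: Z = R = 169 Ω
Step 3 — With open output, the series arm Z2 and the output shunt Z3 appear in series to ground: Z2 + Z3 = 169 - j1.881e+04 Ω.
Step 4 — Parallel with input shunt Z1: Z_in = Z1 || (Z2 + Z3) = 0.003341 + j83.65 Ω = 83.65∠90.0° Ω.

Z = 0.003341 + j83.65 Ω = 83.65∠90.0° Ω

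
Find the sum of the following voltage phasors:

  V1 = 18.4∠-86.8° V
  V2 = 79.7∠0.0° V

Step 1 — Convert each phasor to rectangular form:
  V1 = 18.4·(cos(-86.8°) + j·sin(-86.8°)) = 1.027 - j18.37 V
  V2 = 79.7·(cos(0.0°) + j·sin(0.0°)) = 79.7 V
Step 2 — Sum components: V_total = 80.73 - j18.37 V.
Step 3 — Convert to polar: |V_total| = 82.79 V, ∠V_total = -12.8°.

V_total = 82.79∠-12.8° V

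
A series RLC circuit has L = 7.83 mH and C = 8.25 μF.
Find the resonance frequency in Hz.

Step 1 — Resonance condition Im(Z)=0 gives ω₀ = 1/√(LC).
Step 2 — ω₀ = 1/√(0.00783·8.25e-06) = 3935 rad/s.
Step 3 — f₀ = ω₀/(2π) = 626.2 Hz.

f₀ = 626.2 Hz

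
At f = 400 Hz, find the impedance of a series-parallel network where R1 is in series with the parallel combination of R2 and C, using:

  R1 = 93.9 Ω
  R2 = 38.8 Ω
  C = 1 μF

Step 1 — Angular frequency: ω = 2π·f = 2π·400 = 2513 rad/s.
Step 2 — Component impedances:
  R1: Z = R = 93.9 Ω
  R2: Z = R = 38.8 Ω
  C: Z = 1/(jωC) = -j/(ω·C) = 0 - j397.9 Ω
Step 3 — Parallel branch: R2 || C = 1/(1/R2 + 1/C) = 38.43 - j3.748 Ω.
Step 4 — Series with R1: Z_total = R1 + (R2 || C) = 132.3 - j3.748 Ω = 132.4∠-1.6° Ω.

Z = 132.3 - j3.748 Ω = 132.4∠-1.6° Ω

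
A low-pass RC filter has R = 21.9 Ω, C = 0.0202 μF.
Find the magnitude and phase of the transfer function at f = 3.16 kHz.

Step 1 — Angular frequency: ω = 2π·3160 = 1.985e+04 rad/s.
Step 2 — Transfer function: H(jω) = 1/(1 + jωRC).
Step 3 — Denominator: 1 + jωRC = 1 + j·1.985e+04·21.9·2.02e-08 = 1 + j0.008783.
Step 4 — H = 0.9999 - j0.008783.
Step 5 — Magnitude: |H| = 1 (-0.0 dB); phase: φ = -0.5°.

|H| = 1 (-0.0 dB), φ = -0.5°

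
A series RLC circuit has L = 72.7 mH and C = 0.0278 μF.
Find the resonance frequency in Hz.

Step 1 — Resonance condition Im(Z)=0 gives ω₀ = 1/√(LC).
Step 2 — ω₀ = 1/√(0.0727·2.78e-08) = 2.224e+04 rad/s.
Step 3 — f₀ = ω₀/(2π) = 3540 Hz.

f₀ = 3540 Hz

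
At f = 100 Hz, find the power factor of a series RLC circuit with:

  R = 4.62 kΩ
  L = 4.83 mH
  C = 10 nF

Step 1 — Angular frequency: ω = 2π·f = 2π·100 = 628.3 rad/s.
Step 2 — Component impedances:
  R: Z = R = 4620 Ω
  L: Z = jωL = j·628.3·0.00483 = 0 + j3.035 Ω
  C: Z = 1/(jωC) = -j/(ω·C) = 0 - j1.592e+05 Ω
Step 3 — Series combination: Z_total = R + L + C = 4620 - j1.592e+05 Ω = 1.592e+05∠-88.3° Ω.
Step 4 — Power factor: PF = cos(φ) = Re(Z)/|Z| = 4620/1.592e+05 = 0.02902.
Step 5 — Type: Im(Z) = -1.592e+05 ⇒ leading (phase φ = -88.3°).

PF = 0.02902 (leading, φ = -88.3°)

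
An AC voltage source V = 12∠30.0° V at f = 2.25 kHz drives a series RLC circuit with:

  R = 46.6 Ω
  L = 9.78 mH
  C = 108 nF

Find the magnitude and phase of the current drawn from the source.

Step 1 — Angular frequency: ω = 2π·f = 2π·2250 = 1.414e+04 rad/s.
Step 2 — Component impedances:
  R: Z = R = 46.6 Ω
  L: Z = jωL = j·1.414e+04·0.00978 = 0 + j138.3 Ω
  C: Z = 1/(jωC) = -j/(ω·C) = 0 - j655 Ω
Step 3 — Series combination: Z_total = R + L + C = 46.6 - j516.7 Ω = 518.8∠-84.8° Ω.
Step 4 — Source phasor: V = 12∠30.0° V = 10.39 + j6 V.
Step 5 — Ohm's law: I = V / Z_total = (10.39 + j6) / (46.6 - j516.7) = -0.009719 + j0.02099 A.
Step 6 — Convert to polar: |I| = 0.02313 A, ∠I = 114.8°.

I = 0.02313∠114.8° A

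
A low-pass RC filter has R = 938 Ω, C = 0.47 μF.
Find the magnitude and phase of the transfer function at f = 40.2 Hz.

Step 1 — Angular frequency: ω = 2π·40.2 = 252.6 rad/s.
Step 2 — Transfer function: H(jω) = 1/(1 + jωRC).
Step 3 — Denominator: 1 + jωRC = 1 + j·252.6·938·4.7e-07 = 1 + j0.1114.
Step 4 — H = 0.9878 - j0.11.
Step 5 — Magnitude: |H| = 0.9939 (-0.1 dB); phase: φ = -6.4°.

|H| = 0.9939 (-0.1 dB), φ = -6.4°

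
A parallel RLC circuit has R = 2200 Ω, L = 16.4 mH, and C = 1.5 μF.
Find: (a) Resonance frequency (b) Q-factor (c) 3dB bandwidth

Step 1 — Resonance: ω₀ = 1/√(LC) = 1/√(0.0164·1.5e-06) = 6376 rad/s.
Step 2 — f₀ = ω₀/(2π) = 1015 Hz.
Step 3 — Parallel Q: Q = R/(ω₀L) = 2200/(6376·0.0164) = 21.04.
Step 4 — Bandwidth: Δω = ω₀/Q = 303 rad/s; BW = Δω/(2π) = 48.23 Hz.

(a) f₀ = 1015 Hz  (b) Q = 21.04  (c) BW = 48.23 Hz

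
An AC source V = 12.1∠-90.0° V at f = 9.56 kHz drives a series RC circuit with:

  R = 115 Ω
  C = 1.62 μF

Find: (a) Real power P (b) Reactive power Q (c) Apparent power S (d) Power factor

Step 1 — Angular frequency: ω = 2π·f = 2π·9560 = 6.007e+04 rad/s.
Step 2 — Component impedances:
  R: Z = R = 115 Ω
  C: Z = 1/(jωC) = -j/(ω·C) = 0 - j10.28 Ω
Step 3 — Series combination: Z_total = R + C = 115 - j10.28 Ω = 115.5∠-5.1° Ω.
Step 4 — Source phasor: V = 12.1∠-90.0° V = 0 - j12.1 V.
Step 5 — Current: I = V / Z = 0.009328 - j0.1044 A = 0.1048∠-84.9° A.
Step 6 — Complex power: S = V·I* = 1.263 - j0.1129 VA.
Step 7 — Real power: P = Re(S) = 1.263 W.
Step 8 — Reactive power: Q = Im(S) = -0.1129 VAR.
Step 9 — Apparent power: |S| = 1.268 VA.
Step 10 — Power factor: PF = P/|S| = 0.996 (leading).

(a) P = 1.263 W  (b) Q = -0.1129 VAR  (c) S = 1.268 VA  (d) PF = 0.996 (leading)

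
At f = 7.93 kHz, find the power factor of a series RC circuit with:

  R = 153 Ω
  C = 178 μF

Step 1 — Angular frequency: ω = 2π·f = 2π·7930 = 4.983e+04 rad/s.
Step 2 — Component impedances:
  R: Z = R = 153 Ω
  C: Z = 1/(jωC) = -j/(ω·C) = 0 - j0.1128 Ω
Step 3 — Series combination: Z_total = R + C = 153 - j0.1128 Ω = 153∠-0.0° Ω.
Step 4 — Power factor: PF = cos(φ) = Re(Z)/|Z| = 153/153 = 1.
Step 5 — Type: Im(Z) = -0.1128 ⇒ leading (phase φ = -0.0°).

PF = 1 (leading, φ = -0.0°)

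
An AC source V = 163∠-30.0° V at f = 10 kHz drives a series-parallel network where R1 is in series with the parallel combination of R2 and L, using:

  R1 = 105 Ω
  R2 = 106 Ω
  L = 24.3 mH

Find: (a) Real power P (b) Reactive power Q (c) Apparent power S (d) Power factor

Step 1 — Angular frequency: ω = 2π·f = 2π·1e+04 = 6.283e+04 rad/s.
Step 2 — Component impedances:
  R1: Z = R = 105 Ω
  R2: Z = R = 106 Ω
  L: Z = jωL = j·6.283e+04·0.0243 = 0 + j1527 Ω
Step 3 — Parallel branch: R2 || L = 1/(1/R2 + 1/L) = 105.5 + j7.324 Ω.
Step 4 — Series with R1: Z_total = R1 + (R2 || L) = 210.5 + j7.324 Ω = 210.6∠2.0° Ω.
Step 5 — Source phasor: V = 163∠-30.0° V = 141.2 - j81.5 V.
Step 6 — Current: I = V / Z = 0.6564 - j0.41 A = 0.7739∠-32.0° A.
Step 7 — Complex power: S = V·I* = 126.1 + j4.386 VA.
Step 8 — Real power: P = Re(S) = 126.1 W.
Step 9 — Reactive power: Q = Im(S) = 4.386 VAR.
Step 10 — Apparent power: |S| = 126.1 VA.
Step 11 — Power factor: PF = P/|S| = 0.9994 (lagging).

(a) P = 126.1 W  (b) Q = 4.386 VAR  (c) S = 126.1 VA  (d) PF = 0.9994 (lagging)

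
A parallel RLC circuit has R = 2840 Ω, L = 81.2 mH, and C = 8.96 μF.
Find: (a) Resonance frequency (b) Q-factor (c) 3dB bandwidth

Step 1 — Resonance: ω₀ = 1/√(LC) = 1/√(0.0812·8.96e-06) = 1172 rad/s.
Step 2 — f₀ = ω₀/(2π) = 186.6 Hz.
Step 3 — Parallel Q: Q = R/(ω₀L) = 2840/(1172·0.0812) = 29.83.
Step 4 — Bandwidth: Δω = ω₀/Q = 39.3 rad/s; BW = Δω/(2π) = 6.255 Hz.

(a) f₀ = 186.6 Hz  (b) Q = 29.83  (c) BW = 6.255 Hz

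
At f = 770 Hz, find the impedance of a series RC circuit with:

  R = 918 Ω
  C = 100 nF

Step 1 — Angular frequency: ω = 2π·f = 2π·770 = 4838 rad/s.
Step 2 — Component impedances:
  R: Z = R = 918 Ω
  C: Z = 1/(jωC) = -j/(ω·C) = 0 - j2067 Ω
Step 3 — Series combination: Z_total = R + C = 918 - j2067 Ω = 2262∠-66.1° Ω.

Z = 918 - j2067 Ω = 2262∠-66.1° Ω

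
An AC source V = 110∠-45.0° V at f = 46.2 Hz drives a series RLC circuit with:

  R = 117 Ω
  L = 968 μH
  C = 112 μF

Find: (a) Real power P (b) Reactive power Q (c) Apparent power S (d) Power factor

Step 1 — Angular frequency: ω = 2π·f = 2π·46.2 = 290.3 rad/s.
Step 2 — Component impedances:
  R: Z = R = 117 Ω
  L: Z = jωL = j·290.3·0.000968 = 0 + j0.281 Ω
  C: Z = 1/(jωC) = -j/(ω·C) = 0 - j30.76 Ω
Step 3 — Series combination: Z_total = R + L + C = 117 - j30.48 Ω = 120.9∠-14.6° Ω.
Step 4 — Source phasor: V = 110∠-45.0° V = 77.78 - j77.78 V.
Step 5 — Current: I = V / Z = 0.7847 - j0.4604 A = 0.9098∠-30.4° A.
Step 6 — Complex power: S = V·I* = 96.85 - j25.23 VA.
Step 7 — Real power: P = Re(S) = 96.85 W.
Step 8 — Reactive power: Q = Im(S) = -25.23 VAR.
Step 9 — Apparent power: |S| = 100.1 VA.
Step 10 — Power factor: PF = P/|S| = 0.9677 (leading).

(a) P = 96.85 W  (b) Q = -25.23 VAR  (c) S = 100.1 VA  (d) PF = 0.9677 (leading)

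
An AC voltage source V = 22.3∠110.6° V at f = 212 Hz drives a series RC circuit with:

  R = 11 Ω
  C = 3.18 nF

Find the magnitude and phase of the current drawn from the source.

Step 1 — Angular frequency: ω = 2π·f = 2π·212 = 1332 rad/s.
Step 2 — Component impedances:
  R: Z = R = 11 Ω
  C: Z = 1/(jωC) = -j/(ω·C) = 0 - j2.361e+05 Ω
Step 3 — Series combination: Z_total = R + C = 11 - j2.361e+05 Ω = 2.361e+05∠-90.0° Ω.
Step 4 — Source phasor: V = 22.3∠110.6° V = -7.846 + j20.87 V.
Step 5 — Ohm's law: I = V / Z_total = (-7.846 + j20.87) / (11 - j2.361e+05) = -8.842e-05 - j3.323e-05 A.
Step 6 — Convert to polar: |I| = 9.446e-05 A, ∠I = -159.4°.

I = 9.446e-05∠-159.4° A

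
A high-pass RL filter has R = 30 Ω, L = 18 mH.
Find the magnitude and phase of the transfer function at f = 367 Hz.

Step 1 — Angular frequency: ω = 2π·367 = 2306 rad/s.
Step 2 — Transfer function: H(jω) = jωL/(R + jωL).
Step 3 — Numerator jωL = j·41.51; denominator R + jωL = 30 + j41.51.
Step 4 — H = 0.6569 + j0.4748.
Step 5 — Magnitude: |H| = 0.8105 (-1.8 dB); phase: φ = 35.9°.

|H| = 0.8105 (-1.8 dB), φ = 35.9°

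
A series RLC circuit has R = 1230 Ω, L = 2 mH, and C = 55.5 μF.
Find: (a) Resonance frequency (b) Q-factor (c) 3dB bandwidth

Step 1 — Resonance: ω₀ = 1/√(LC) = 1/√(0.002·5.55e-05) = 3002 rad/s.
Step 2 — f₀ = ω₀/(2π) = 477.7 Hz.
Step 3 — Series Q: Q = ω₀L/R = 3002·0.002/1230 = 0.00488.
Step 4 — Bandwidth: Δω = ω₀/Q = 6.15e+05 rad/s; BW = Δω/(2π) = 9.788e+04 Hz.

(a) f₀ = 477.7 Hz  (b) Q = 0.00488  (c) BW = 9.788e+04 Hz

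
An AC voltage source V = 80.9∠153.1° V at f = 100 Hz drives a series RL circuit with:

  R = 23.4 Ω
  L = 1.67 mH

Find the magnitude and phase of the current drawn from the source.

Step 1 — Angular frequency: ω = 2π·f = 2π·100 = 628.3 rad/s.
Step 2 — Component impedances:
  R: Z = R = 23.4 Ω
  L: Z = jωL = j·628.3·0.00167 = 0 + j1.049 Ω
Step 3 — Series combination: Z_total = R + L = 23.4 + j1.049 Ω = 23.42∠2.6° Ω.
Step 4 — Source phasor: V = 80.9∠153.1° V = -72.15 + j36.6 V.
Step 5 — Ohm's law: I = V / Z_total = (-72.15 + j36.6) / (23.4 + j1.049) = -3.007 + j1.699 A.
Step 6 — Convert to polar: |I| = 3.454 A, ∠I = 150.5°.

I = 3.454∠150.5° A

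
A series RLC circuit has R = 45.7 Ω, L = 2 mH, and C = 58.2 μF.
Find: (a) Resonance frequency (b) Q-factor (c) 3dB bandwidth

Step 1 — Resonance: ω₀ = 1/√(LC) = 1/√(0.002·5.82e-05) = 2931 rad/s.
Step 2 — f₀ = ω₀/(2π) = 466.5 Hz.
Step 3 — Series Q: Q = ω₀L/R = 2931·0.002/45.7 = 0.1283.
Step 4 — Bandwidth: Δω = ω₀/Q = 2.285e+04 rad/s; BW = Δω/(2π) = 3637 Hz.

(a) f₀ = 466.5 Hz  (b) Q = 0.1283  (c) BW = 3637 Hz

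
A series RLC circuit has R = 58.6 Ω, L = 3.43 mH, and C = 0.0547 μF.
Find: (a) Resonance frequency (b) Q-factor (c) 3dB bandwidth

Step 1 — Resonance condition Im(Z)=0 gives ω₀ = 1/√(LC).
Step 2 — ω₀ = 1/√(0.00343·5.47e-08) = 7.301e+04 rad/s.
Step 3 — f₀ = ω₀/(2π) = 1.162e+04 Hz.
Step 4 — Series Q: Q = ω₀L/R = 7.301e+04·0.00343/58.6 = 4.273.
Step 5 — 3dB bandwidth: Δω = ω₀/Q = 1.708e+04 rad/s; BW = Δω/(2π) = 2719 Hz.

(a) f₀ = 1.162e+04 Hz  (b) Q = 4.273  (c) BW = 2719 Hz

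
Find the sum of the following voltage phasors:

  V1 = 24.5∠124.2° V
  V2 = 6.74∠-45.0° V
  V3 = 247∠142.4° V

Step 1 — Convert each phasor to rectangular form:
  V1 = 24.5·(cos(124.2°) + j·sin(124.2°)) = -13.77 + j20.26 V
  V2 = 6.74·(cos(-45.0°) + j·sin(-45.0°)) = 4.766 - j4.766 V
  V3 = 247·(cos(142.4°) + j·sin(142.4°)) = -195.7 + j150.7 V
Step 2 — Sum components: V_total = -204.7 + j166.2 V.
Step 3 — Convert to polar: |V_total| = 263.7 V, ∠V_total = 140.9°.

V_total = 263.7∠140.9° V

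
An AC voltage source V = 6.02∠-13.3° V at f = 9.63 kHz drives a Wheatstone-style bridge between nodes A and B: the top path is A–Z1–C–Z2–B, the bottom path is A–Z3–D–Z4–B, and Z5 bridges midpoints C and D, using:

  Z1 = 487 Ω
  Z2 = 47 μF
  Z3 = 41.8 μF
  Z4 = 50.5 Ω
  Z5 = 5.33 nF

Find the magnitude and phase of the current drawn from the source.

Step 1 — Angular frequency: ω = 2π·f = 2π·9630 = 6.051e+04 rad/s.
Step 2 — Component impedances:
  Z1: Z = R = 487 Ω
  Z2: Z = 1/(jωC) = -j/(ω·C) = 0 - j0.3516 Ω
  Z3: Z = 1/(jωC) = -j/(ω·C) = 0 - j0.3954 Ω
  Z4: Z = R = 50.5 Ω
  Z5: Z = 1/(jωC) = -j/(ω·C) = 0 - j3101 Ω
Step 3 — Bridge requires nodal analysis (the Z5 bridge couples midpoints C and D, so the two paths cannot be reduced to a simple series/parallel combination). Setting node B to ground and injecting 1 A at node A, the 3-node admittance system at A, C, D solves to V_A = Z_AB = 45.75 - j1.003 Ω = 45.76∠-1.3° Ω.
Step 4 — Source phasor: V = 6.02∠-13.3° V = 5.859 - j1.385 V.
Step 5 — Ohm's law: I = V / Z_total = (5.859 - j1.385) / (45.75 - j1.003) = 0.1287 - j0.02745 A.
Step 6 — Convert to polar: |I| = 0.1316 A, ∠I = -12.0°.

I = 0.1316∠-12.0° A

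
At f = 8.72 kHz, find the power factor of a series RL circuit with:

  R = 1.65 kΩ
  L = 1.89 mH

Step 1 — Angular frequency: ω = 2π·f = 2π·8720 = 5.479e+04 rad/s.
Step 2 — Component impedances:
  R: Z = R = 1650 Ω
  L: Z = jωL = j·5.479e+04·0.00189 = 0 + j103.6 Ω
Step 3 — Series combination: Z_total = R + L = 1650 + j103.6 Ω = 1653∠3.6° Ω.
Step 4 — Power factor: PF = cos(φ) = Re(Z)/|Z| = 1650/1653.25 = 0.998.
Step 5 — Type: Im(Z) = 103.6 ⇒ lagging (phase φ = 3.6°).

PF = 0.998 (lagging, φ = 3.6°)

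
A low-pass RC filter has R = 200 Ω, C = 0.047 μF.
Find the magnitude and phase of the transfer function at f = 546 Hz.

Step 1 — Angular frequency: ω = 2π·546 = 3431 rad/s.
Step 2 — Transfer function: H(jω) = 1/(1 + jωRC).
Step 3 — Denominator: 1 + jωRC = 1 + j·3431·200·4.7e-08 = 1 + j0.03225.
Step 4 — H = 0.999 - j0.03221.
Step 5 — Magnitude: |H| = 0.9995 (-0.0 dB); phase: φ = -1.8°.

|H| = 0.9995 (-0.0 dB), φ = -1.8°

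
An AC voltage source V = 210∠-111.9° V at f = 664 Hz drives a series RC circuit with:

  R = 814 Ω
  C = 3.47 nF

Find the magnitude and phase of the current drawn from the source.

Step 1 — Angular frequency: ω = 2π·f = 2π·664 = 4172 rad/s.
Step 2 — Component impedances:
  R: Z = R = 814 Ω
  C: Z = 1/(jωC) = -j/(ω·C) = 0 - j6.908e+04 Ω
Step 3 — Series combination: Z_total = R + C = 814 - j6.908e+04 Ω = 6.908e+04∠-89.3° Ω.
Step 4 — Source phasor: V = 210∠-111.9° V = -78.33 - j194.8 V.
Step 5 — Ohm's law: I = V / Z_total = (-78.33 - j194.8) / (814 - j6.908e+04) = 0.002807 - j0.001167 A.
Step 6 — Convert to polar: |I| = 0.00304 A, ∠I = -22.6°.

I = 0.00304∠-22.6° A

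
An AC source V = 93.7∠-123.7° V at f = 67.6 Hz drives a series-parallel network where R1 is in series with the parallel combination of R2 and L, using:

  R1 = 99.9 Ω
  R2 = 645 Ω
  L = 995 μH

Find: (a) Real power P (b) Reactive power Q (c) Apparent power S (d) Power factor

Step 1 — Angular frequency: ω = 2π·f = 2π·67.6 = 424.7 rad/s.
Step 2 — Component impedances:
  R1: Z = R = 99.9 Ω
  R2: Z = R = 645 Ω
  L: Z = jωL = j·424.7·0.000995 = 0 + j0.4226 Ω
Step 3 — Parallel branch: R2 || L = 1/(1/R2 + 1/L) = 0.0002769 + j0.4226 Ω.
Step 4 — Series with R1: Z_total = R1 + (R2 || L) = 99.9 + j0.4226 Ω = 99.9∠0.2° Ω.
Step 5 — Source phasor: V = 93.7∠-123.7° V = -51.99 - j77.95 V.
Step 6 — Current: I = V / Z = -0.5237 - j0.7781 A = 0.9379∠-123.9° A.
Step 7 — Complex power: S = V·I* = 87.88 + j0.3718 VA.
Step 8 — Real power: P = Re(S) = 87.88 W.
Step 9 — Reactive power: Q = Im(S) = 0.3718 VAR.
Step 10 — Apparent power: |S| = 87.88 VA.
Step 11 — Power factor: PF = P/|S| = 1 (lagging).

(a) P = 87.88 W  (b) Q = 0.3718 VAR  (c) S = 87.88 VA  (d) PF = 1 (lagging)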